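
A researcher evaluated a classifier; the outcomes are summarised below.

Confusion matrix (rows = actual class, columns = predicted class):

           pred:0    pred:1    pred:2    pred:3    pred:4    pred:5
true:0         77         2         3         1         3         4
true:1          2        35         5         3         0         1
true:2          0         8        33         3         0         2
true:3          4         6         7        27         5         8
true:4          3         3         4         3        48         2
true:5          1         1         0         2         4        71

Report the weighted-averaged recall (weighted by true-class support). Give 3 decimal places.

Per-class recall (TP/(TP+FN)):
  0: TP=77, FN=2+3+1+3+4=13 → 77/90 = 0.8556
  1: TP=35, FN=2+5+3+0+1=11 → 35/46 = 0.7609
  2: TP=33, FN=0+8+3+0+2=13 → 33/46 = 0.7174
  3: TP=27, FN=4+6+7+5+8=30 → 27/57 = 0.4737
  4: TP=48, FN=3+3+4+3+2=15 → 48/63 = 0.7619
  5: TP=71, FN=1+1+0+2+4=8 → 71/79 = 0.8987
Weighted-recall = Σ (supportᵢ/N)·recallᵢ with N=381: (90/381)·0.8556 + (46/381)·0.7609 + (46/381)·0.7174 + (57/381)·0.4737 + (63/381)·0.7619 + (79/381)·0.8987 = 0.764

0.764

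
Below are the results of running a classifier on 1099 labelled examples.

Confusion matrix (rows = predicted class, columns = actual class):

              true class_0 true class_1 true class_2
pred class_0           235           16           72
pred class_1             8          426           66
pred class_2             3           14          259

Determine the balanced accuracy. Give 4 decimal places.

Balanced accuracy = mean of per-class recall.
  class_0: recall = 235/246 = 0.95528
  class_1: recall = 426/456 = 0.93421
  class_2: recall = 259/397 = 0.65239
Mean = (0.95528 + 0.93421 + 0.65239) / 3 = 0.8473

0.8473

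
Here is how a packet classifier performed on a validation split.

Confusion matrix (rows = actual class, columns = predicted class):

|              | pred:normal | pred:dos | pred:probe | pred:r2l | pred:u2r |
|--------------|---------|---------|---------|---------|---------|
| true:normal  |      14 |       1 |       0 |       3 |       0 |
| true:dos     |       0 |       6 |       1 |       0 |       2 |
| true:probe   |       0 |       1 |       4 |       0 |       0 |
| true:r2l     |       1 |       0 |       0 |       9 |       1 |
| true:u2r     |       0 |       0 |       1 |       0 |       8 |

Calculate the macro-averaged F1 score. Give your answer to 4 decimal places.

Per-class F1 score (2·TP/(2·TP+FP+FN)):
  normal: TP=14, FP=0+0+1+0=1, FN=1+0+3+0=4 → 28/33 = 0.84848
  dos: TP=6, FP=1+1+0+0=2, FN=0+1+0+2=3 → 12/17 = 0.70588
  probe: TP=4, FP=0+1+0+1=2, FN=0+1+0+0=1 → 8/11 = 0.72727
  r2l: TP=9, FP=3+0+0+0=3, FN=1+0+0+1=2 → 18/23 = 0.78261
  u2r: TP=8, FP=0+2+0+1=3, FN=0+0+1+0=1 → 16/20 = 0.80000
Macro-F1 score = mean = (0.84848 + 0.70588 + 0.72727 + 0.78261 + 0.80000) / 5 = 0.7728

0.7728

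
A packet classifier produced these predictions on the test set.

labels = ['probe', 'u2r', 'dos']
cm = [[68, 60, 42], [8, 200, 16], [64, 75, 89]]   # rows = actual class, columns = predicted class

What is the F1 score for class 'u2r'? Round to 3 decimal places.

0.716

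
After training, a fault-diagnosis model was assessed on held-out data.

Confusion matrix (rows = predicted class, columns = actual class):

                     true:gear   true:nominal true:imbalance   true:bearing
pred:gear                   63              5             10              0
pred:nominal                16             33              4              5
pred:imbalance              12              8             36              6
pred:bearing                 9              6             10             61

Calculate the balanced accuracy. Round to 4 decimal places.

Balanced accuracy = mean of per-class recall.
  gear: recall = 63/100 = 0.63000
  nominal: recall = 33/52 = 0.63462
  imbalance: recall = 36/60 = 0.60000
  bearing: recall = 61/72 = 0.84722
Mean = (0.63000 + 0.63462 + 0.60000 + 0.84722) / 4 = 0.6780

0.6780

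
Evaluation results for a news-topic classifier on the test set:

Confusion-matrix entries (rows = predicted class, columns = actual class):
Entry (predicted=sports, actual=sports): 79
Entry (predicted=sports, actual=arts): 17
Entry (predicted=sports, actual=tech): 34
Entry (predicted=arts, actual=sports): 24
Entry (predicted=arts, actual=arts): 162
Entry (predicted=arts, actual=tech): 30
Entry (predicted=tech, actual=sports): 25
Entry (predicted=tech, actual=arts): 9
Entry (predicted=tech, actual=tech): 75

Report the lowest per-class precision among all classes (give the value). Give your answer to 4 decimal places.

0.6077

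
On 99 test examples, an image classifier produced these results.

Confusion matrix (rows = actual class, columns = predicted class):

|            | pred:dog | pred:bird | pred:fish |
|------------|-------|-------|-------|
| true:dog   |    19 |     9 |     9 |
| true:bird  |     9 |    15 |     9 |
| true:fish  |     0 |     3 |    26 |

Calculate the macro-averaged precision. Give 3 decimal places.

Per-class precision (TP/(TP+FP)):
  dog: TP=19, FP=9+0=9 → 19/28 = 0.6786
  bird: TP=15, FP=9+3=12 → 15/27 = 0.5556
  fish: TP=26, FP=9+9=18 → 26/44 = 0.5909
Macro-precision = mean = (0.6786 + 0.5556 + 0.5909) / 3 = 0.608

0.608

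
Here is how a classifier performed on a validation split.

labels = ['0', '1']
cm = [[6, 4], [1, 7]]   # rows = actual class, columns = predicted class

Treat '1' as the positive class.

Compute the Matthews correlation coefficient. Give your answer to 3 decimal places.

MCC = (TP·TN − FP·FN) / √((TP+FP)(TP+FN)(TN+FP)(TN+FN))
Numerator = 7·6 − 4·1 = 38
Denominator = √(11·8·10·7) = √6160 = 78.4857
MCC = 38 / 78.4857 = 0.484

0.484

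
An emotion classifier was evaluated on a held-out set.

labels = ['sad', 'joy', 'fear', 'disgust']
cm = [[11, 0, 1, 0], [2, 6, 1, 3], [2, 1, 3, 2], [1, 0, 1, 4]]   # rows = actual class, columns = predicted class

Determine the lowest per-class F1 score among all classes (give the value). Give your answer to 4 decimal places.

Per-class F1 score (2·TP/(2·TP+FP+FN)):
  sad: TP=11, FP=2+2+1=5, FN=0+1+0=1 → 22/28 = 0.78571
  joy: TP=6, FP=0+1+0=1, FN=2+1+3=6 → 12/19 = 0.63158
  fear: TP=3, FP=1+1+1=3, FN=2+1+2=5 → 6/14 = 0.42857
  disgust: TP=4, FP=0+3+2=5, FN=1+0+1=2 → 8/15 = 0.53333
Lowest is class 'fear' with F1 score = 0.4286.

0.4286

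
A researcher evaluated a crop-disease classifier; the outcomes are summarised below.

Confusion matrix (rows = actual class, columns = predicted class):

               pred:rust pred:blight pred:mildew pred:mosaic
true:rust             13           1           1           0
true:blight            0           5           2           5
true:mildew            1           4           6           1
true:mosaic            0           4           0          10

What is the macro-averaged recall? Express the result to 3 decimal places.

Per-class recall (TP/(TP+FN)):
  rust: TP=13, FN=1+1+0=2 → 13/15 = 0.8667
  blight: TP=5, FN=0+2+5=7 → 5/12 = 0.4167
  mildew: TP=6, FN=1+4+1=6 → 6/12 = 0.5000
  mosaic: TP=10, FN=0+4+0=4 → 10/14 = 0.7143
Macro-recall = mean = (0.8667 + 0.4167 + 0.5000 + 0.7143) / 4 = 0.624

0.624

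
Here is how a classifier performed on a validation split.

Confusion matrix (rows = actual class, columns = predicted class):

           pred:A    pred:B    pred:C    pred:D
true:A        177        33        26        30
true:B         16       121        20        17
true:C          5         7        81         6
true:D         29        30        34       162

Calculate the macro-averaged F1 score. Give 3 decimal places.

0.673

Per-class F1 score (2·TP/(2·TP+FP+FN)):
  A: TP=177, FP=16+5+29=50, FN=33+26+30=89 → 354/493 = 0.7181
  B: TP=121, FP=33+7+30=70, FN=16+20+17=53 → 242/365 = 0.6630
  C: TP=81, FP=26+20+34=80, FN=5+7+6=18 → 162/260 = 0.6231
  D: TP=162, FP=30+17+6=53, FN=29+30+34=93 → 324/470 = 0.6894
Macro-F1 score = mean = (0.7181 + 0.6630 + 0.6231 + 0.6894) / 4 = 0.673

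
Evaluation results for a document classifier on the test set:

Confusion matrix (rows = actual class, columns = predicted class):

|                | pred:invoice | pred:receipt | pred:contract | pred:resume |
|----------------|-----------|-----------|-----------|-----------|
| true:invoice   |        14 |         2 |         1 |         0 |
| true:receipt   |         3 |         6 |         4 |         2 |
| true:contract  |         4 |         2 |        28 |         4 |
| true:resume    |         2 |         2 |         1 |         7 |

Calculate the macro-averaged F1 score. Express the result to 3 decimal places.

0.621

Per-class F1 score (2·TP/(2·TP+FP+FN)):
  invoice: TP=14, FP=3+4+2=9, FN=2+1+0=3 → 28/40 = 0.7000
  receipt: TP=6, FP=2+2+2=6, FN=3+4+2=9 → 12/27 = 0.4444
  contract: TP=28, FP=1+4+1=6, FN=4+2+4=10 → 56/72 = 0.7778
  resume: TP=7, FP=0+2+4=6, FN=2+2+1=5 → 14/25 = 0.5600
Macro-F1 score = mean = (0.7000 + 0.4444 + 0.7778 + 0.5600) / 4 = 0.621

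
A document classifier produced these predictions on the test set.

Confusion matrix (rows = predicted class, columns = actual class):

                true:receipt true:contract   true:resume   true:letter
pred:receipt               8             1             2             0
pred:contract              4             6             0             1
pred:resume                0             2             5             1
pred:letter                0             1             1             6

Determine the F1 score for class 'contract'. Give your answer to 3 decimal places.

0.571

Treat 'contract' as positive and all other classes as negative.
F1 score = 2·TP/(2·TP+FP+FN).
contract: TP=6, FP=4+0+1=5, FN=1+2+1=4 → 12/21 = 0.5714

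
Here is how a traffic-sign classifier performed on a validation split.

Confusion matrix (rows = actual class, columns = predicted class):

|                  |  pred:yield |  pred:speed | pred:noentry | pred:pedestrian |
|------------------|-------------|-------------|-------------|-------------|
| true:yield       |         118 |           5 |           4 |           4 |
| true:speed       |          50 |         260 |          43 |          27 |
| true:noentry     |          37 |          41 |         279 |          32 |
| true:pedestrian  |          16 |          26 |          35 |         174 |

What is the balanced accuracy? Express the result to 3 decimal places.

0.749

Balanced accuracy = mean of per-class recall.
  yield: recall = 118/131 = 0.9008
  speed: recall = 260/380 = 0.6842
  noentry: recall = 279/389 = 0.7172
  pedestrian: recall = 174/251 = 0.6932
Mean = (0.9008 + 0.6842 + 0.7172 + 0.6932) / 4 = 0.749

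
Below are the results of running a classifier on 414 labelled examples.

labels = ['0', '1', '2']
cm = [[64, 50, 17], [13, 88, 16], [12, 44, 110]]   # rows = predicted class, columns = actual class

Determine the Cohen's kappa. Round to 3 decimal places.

0.451

Observed agreement pₒ = trace/N = 262/414 = 0.6329
Expected agreement pₑ = Σ (rowᵢ·colᵢ)/N² = (89·131 + 182·117 + 143·166)/414² = 0.3308
κ = (pₒ − pₑ)/(1 − pₑ) = (0.6329 − 0.3308)/(1 − 0.3308) = 0.451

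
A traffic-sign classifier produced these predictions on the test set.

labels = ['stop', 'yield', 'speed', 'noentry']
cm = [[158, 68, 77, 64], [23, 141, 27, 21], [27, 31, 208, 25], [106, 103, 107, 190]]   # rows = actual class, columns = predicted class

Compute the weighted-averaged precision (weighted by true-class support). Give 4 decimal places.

0.5354

Per-class precision (TP/(TP+FP)):
  stop: TP=158, FP=23+27+106=156 → 158/314 = 0.50318
  yield: TP=141, FP=68+31+103=202 → 141/343 = 0.41108
  speed: TP=208, FP=77+27+107=211 → 208/419 = 0.49642
  noentry: TP=190, FP=64+21+25=110 → 190/300 = 0.63333
Weighted-precision = Σ (supportᵢ/N)·precisionᵢ with N=1376: (367/1376)·0.50318 + (212/1376)·0.41108 + (291/1376)·0.49642 + (506/1376)·0.63333 = 0.5354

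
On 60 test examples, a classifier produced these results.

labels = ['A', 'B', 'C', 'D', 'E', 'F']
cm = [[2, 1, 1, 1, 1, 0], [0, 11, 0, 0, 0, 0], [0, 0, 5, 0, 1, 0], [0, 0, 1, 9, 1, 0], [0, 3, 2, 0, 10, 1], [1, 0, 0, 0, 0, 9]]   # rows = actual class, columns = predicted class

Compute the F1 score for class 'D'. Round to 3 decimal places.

0.857

Take TP from the diagonal, FP from the rest of the 'D' prediction marginal, FN from the rest of the 'D' actual marginal.
F1 score = 2·TP/(2·TP+FP+FN).
D: TP=9, FP=1+0+0+0+0=1, FN=0+0+1+1+0=2 → 18/21 = 0.8571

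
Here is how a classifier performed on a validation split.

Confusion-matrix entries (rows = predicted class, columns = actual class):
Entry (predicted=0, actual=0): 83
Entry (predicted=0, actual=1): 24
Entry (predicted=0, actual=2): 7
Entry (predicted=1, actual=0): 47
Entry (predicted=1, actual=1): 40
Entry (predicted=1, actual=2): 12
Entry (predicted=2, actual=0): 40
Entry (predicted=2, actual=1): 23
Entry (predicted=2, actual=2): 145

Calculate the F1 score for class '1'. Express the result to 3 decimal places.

Take TP from the diagonal, FP from the rest of the '1' prediction marginal, FN from the rest of the '1' actual marginal.
F1 score = 2·TP/(2·TP+FP+FN).
1: TP=40, FP=47+12=59, FN=24+23=47 → 80/186 = 0.4301

0.430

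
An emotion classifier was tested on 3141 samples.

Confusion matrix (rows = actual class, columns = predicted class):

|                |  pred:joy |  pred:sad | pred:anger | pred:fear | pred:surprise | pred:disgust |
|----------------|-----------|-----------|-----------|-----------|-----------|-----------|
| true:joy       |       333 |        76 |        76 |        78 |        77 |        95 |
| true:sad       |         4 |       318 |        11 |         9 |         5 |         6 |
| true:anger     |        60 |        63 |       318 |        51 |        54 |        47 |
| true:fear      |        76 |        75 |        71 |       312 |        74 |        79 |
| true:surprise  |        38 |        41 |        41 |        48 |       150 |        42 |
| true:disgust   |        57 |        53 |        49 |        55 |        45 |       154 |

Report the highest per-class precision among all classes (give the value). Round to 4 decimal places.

Per-class precision (TP/(TP+FP)):
  joy: TP=333, FP=4+60+76+38+57=235 → 333/568 = 0.58627
  sad: TP=318, FP=76+63+75+41+53=308 → 318/626 = 0.50799
  anger: TP=318, FP=76+11+71+41+49=248 → 318/566 = 0.56184
  fear: TP=312, FP=78+9+51+48+55=241 → 312/553 = 0.56420
  surprise: TP=150, FP=77+5+54+74+45=255 → 150/405 = 0.37037
  disgust: TP=154, FP=95+6+47+79+42=269 → 154/423 = 0.36407
Highest is class 'joy' with precision = 0.5863.

0.5863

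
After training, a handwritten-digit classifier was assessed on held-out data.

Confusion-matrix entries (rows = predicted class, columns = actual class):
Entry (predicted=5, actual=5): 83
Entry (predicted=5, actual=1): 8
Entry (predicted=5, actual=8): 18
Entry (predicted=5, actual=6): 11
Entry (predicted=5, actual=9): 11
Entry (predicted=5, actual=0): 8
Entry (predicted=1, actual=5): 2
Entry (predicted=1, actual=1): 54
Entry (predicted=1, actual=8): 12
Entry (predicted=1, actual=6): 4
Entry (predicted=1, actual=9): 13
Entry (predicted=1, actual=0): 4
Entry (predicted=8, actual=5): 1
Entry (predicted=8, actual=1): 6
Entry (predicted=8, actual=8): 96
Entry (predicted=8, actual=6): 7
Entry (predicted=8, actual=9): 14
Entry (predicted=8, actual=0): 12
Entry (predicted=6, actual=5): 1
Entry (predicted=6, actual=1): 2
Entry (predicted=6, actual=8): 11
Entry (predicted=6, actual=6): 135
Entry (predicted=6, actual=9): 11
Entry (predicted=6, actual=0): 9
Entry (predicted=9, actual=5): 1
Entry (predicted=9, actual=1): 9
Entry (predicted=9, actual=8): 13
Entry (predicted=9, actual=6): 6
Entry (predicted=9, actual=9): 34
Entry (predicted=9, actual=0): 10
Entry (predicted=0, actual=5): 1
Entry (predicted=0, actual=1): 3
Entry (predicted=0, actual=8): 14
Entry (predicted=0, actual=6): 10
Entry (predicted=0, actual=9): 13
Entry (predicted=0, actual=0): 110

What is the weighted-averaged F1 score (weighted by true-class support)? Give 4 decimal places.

0.6704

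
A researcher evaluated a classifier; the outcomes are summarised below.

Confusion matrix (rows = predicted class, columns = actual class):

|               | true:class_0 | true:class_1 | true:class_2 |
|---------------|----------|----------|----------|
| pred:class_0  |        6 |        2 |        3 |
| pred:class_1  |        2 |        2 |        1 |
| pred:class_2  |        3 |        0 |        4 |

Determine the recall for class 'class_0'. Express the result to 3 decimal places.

Treat 'class_0' as positive and all other classes as negative.
recall = TP/(TP+FN).
class_0: TP=6, FN=2+3=5 → 6/11 = 0.5455

0.545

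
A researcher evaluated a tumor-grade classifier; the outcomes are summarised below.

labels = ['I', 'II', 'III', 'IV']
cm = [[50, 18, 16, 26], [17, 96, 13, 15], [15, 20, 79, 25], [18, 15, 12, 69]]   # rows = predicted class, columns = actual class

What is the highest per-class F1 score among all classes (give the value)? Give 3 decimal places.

0.662

Per-class F1 score (2·TP/(2·TP+FP+FN)):
  I: TP=50, FP=18+16+26=60, FN=17+15+18=50 → 100/210 = 0.4762
  II: TP=96, FP=17+13+15=45, FN=18+20+15=53 → 192/290 = 0.6621
  III: TP=79, FP=15+20+25=60, FN=16+13+12=41 → 158/259 = 0.6100
  IV: TP=69, FP=18+15+12=45, FN=26+15+25=66 → 138/249 = 0.5542
Highest is class 'II' with F1 score = 0.662.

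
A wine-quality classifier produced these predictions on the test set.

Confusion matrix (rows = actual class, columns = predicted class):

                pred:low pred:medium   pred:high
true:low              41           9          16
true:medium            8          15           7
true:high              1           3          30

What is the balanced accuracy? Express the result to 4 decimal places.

Balanced accuracy = mean of per-class recall.
  low: recall = 41/66 = 0.62121
  medium: recall = 15/30 = 0.50000
  high: recall = 30/34 = 0.88235
Mean = (0.62121 + 0.50000 + 0.88235) / 3 = 0.6679

0.6679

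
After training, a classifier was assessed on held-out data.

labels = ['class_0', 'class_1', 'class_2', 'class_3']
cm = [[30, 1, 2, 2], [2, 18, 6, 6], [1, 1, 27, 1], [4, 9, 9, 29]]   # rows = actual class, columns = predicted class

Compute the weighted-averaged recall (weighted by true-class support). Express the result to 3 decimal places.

0.703

Per-class recall (TP/(TP+FN)):
  class_0: TP=30, FN=1+2+2=5 → 30/35 = 0.8571
  class_1: TP=18, FN=2+6+6=14 → 18/32 = 0.5625
  class_2: TP=27, FN=1+1+1=3 → 27/30 = 0.9000
  class_3: TP=29, FN=4+9+9=22 → 29/51 = 0.5686
Weighted-recall = Σ (supportᵢ/N)·recallᵢ with N=148: (35/148)·0.8571 + (32/148)·0.5625 + (30/148)·0.9000 + (51/148)·0.5686 = 0.703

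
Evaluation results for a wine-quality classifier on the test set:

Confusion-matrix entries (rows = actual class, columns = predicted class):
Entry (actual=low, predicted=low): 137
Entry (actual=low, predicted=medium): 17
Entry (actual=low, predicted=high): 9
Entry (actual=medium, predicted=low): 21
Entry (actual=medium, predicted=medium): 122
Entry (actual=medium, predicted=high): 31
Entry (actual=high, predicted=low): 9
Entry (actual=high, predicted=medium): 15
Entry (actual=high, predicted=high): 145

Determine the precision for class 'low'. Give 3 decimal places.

0.820

Treat 'low' as positive and all other classes as negative.
precision = TP/(TP+FP).
low: TP=137, FP=21+9=30 → 137/167 = 0.8204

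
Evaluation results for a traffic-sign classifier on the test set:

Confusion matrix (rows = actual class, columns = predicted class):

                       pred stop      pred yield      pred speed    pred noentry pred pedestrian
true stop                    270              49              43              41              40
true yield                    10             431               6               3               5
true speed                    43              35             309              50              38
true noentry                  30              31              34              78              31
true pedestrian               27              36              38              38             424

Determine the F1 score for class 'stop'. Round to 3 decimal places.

F1 score = 2·TP/(2·TP+FP+FN).
stop: TP=270, FP=10+43+30+27=110, FN=49+43+41+40=173 → 540/823 = 0.6561

0.656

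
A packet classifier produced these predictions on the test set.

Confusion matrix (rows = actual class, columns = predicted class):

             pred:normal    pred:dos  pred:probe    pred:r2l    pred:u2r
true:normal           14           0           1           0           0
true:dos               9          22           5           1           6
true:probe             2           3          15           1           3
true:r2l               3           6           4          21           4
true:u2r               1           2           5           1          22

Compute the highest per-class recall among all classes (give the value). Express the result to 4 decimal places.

0.9333

Per-class recall (TP/(TP+FN)):
  normal: TP=14, FN=0+1+0+0=1 → 14/15 = 0.93333
  dos: TP=22, FN=9+5+1+6=21 → 22/43 = 0.51163
  probe: TP=15, FN=2+3+1+3=9 → 15/24 = 0.62500
  r2l: TP=21, FN=3+6+4+4=17 → 21/38 = 0.55263
  u2r: TP=22, FN=1+2+5+1=9 → 22/31 = 0.70968
Highest is class 'normal' with recall = 0.9333.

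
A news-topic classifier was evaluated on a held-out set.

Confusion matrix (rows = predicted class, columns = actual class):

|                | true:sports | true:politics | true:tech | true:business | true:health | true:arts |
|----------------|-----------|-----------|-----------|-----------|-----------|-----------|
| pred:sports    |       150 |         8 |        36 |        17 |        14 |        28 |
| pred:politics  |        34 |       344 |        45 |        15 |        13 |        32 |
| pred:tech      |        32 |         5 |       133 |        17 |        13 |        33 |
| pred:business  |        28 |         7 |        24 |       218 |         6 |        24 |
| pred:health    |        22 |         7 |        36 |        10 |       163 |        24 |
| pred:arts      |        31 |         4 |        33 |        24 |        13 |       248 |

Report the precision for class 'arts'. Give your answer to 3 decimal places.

0.703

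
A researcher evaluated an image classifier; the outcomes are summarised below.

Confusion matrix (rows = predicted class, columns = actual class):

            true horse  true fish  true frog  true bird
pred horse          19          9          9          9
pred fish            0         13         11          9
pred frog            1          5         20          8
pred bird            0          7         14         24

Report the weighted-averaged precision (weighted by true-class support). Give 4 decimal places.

0.5069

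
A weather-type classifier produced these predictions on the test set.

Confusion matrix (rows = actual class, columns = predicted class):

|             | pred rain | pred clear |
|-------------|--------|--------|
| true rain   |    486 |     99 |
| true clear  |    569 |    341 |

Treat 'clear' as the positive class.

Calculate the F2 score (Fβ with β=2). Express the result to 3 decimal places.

Fβ = (1+β²)·TP / ((1+β²)·TP + β²·FN + FP), with β²=4
= 5·341 / (5·341 + 4·569 + 99) = 0.418

0.418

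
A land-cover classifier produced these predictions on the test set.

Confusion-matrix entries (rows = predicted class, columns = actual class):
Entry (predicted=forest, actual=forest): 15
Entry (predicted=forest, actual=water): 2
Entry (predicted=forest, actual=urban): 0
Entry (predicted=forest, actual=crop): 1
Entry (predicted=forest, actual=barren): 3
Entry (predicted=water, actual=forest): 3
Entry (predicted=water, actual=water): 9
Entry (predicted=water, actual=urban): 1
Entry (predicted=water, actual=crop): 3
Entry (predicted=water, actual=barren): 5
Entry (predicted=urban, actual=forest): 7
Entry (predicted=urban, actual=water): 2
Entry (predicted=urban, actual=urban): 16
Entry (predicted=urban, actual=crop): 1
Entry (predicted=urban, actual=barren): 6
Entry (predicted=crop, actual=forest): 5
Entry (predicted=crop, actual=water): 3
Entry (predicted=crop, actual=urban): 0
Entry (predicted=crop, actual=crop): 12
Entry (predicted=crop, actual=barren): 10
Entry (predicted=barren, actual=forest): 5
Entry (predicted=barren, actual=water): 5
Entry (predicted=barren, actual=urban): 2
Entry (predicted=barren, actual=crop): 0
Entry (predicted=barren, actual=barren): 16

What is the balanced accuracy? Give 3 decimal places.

Balanced accuracy = mean of per-class recall.
  forest: recall = 15/35 = 0.4286
  water: recall = 9/21 = 0.4286
  urban: recall = 16/19 = 0.8421
  crop: recall = 12/17 = 0.7059
  barren: recall = 16/40 = 0.4000
Mean = (0.4286 + 0.4286 + 0.8421 + 0.7059 + 0.4000) / 5 = 0.561

0.561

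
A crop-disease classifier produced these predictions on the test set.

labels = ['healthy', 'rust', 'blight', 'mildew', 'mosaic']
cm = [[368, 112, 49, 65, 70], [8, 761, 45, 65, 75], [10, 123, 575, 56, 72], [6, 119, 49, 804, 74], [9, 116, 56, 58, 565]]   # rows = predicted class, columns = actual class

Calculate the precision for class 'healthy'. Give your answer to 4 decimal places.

0.5542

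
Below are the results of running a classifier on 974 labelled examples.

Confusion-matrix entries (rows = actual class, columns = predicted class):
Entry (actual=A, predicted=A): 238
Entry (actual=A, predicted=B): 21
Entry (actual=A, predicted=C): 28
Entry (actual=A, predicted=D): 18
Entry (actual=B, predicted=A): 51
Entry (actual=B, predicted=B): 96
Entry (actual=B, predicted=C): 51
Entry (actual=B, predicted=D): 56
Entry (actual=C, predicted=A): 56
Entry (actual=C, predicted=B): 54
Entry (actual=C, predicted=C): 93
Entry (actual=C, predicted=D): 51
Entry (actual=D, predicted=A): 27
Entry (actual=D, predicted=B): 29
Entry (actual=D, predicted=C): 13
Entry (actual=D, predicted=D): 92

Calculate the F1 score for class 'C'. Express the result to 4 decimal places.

0.4237

Treat 'C' as positive and all other classes as negative.
F1 score = 2·TP/(2·TP+FP+FN).
C: TP=93, FP=28+51+13=92, FN=56+54+51=161 → 186/439 = 0.42369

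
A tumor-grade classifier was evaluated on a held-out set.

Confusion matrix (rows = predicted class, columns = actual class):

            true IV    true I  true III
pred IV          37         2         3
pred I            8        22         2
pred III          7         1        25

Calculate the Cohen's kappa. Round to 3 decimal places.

Observed agreement pₒ = trace/N = 84/107 = 0.7850
Expected agreement pₑ = Σ (rowᵢ·colᵢ)/N² = (52·42 + 25·32 + 30·33)/107² = 0.3471
κ = (pₒ − pₑ)/(1 − pₑ) = (0.7850 − 0.3471)/(1 − 0.3471) = 0.671

0.671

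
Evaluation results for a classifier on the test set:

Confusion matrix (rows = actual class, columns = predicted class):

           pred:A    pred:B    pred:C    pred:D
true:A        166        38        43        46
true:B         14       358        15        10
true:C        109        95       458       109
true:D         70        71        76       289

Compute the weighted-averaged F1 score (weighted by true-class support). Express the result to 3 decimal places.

0.645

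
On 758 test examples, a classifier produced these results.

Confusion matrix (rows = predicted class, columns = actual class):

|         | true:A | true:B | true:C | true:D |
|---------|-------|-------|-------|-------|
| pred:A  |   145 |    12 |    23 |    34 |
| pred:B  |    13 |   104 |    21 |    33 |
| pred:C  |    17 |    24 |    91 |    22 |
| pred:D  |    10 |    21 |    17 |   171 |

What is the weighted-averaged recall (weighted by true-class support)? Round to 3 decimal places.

0.674

Per-class recall (TP/(TP+FN)):
  A: TP=145, FN=13+17+10=40 → 145/185 = 0.7838
  B: TP=104, FN=12+24+21=57 → 104/161 = 0.6460
  C: TP=91, FN=23+21+17=61 → 91/152 = 0.5987
  D: TP=171, FN=34+33+22=89 → 171/260 = 0.6577
Weighted-recall = Σ (supportᵢ/N)·recallᵢ with N=758: (185/758)·0.7838 + (161/758)·0.6460 + (152/758)·0.5987 + (260/758)·0.6577 = 0.674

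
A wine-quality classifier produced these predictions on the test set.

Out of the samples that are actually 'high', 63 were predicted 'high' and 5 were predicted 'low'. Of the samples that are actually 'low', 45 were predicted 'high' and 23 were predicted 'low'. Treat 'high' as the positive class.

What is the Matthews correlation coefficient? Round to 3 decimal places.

0.327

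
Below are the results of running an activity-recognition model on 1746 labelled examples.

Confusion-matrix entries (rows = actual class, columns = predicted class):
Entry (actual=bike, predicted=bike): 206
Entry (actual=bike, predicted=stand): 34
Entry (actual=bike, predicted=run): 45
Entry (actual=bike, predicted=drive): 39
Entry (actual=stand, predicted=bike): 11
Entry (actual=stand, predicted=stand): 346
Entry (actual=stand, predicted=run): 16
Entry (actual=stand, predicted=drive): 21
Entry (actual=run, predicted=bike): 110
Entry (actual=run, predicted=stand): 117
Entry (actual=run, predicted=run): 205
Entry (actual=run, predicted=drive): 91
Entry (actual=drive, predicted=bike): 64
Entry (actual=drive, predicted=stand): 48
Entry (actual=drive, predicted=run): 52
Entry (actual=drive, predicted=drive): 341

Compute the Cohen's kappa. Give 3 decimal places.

Observed agreement pₒ = trace/N = 1098/1746 = 0.6289
Expected agreement pₑ = Σ (rowᵢ·colᵢ)/N² = (324·391 + 394·545 + 523·318 + 505·492)/1746² = 0.2481
κ = (pₒ − pₑ)/(1 − pₑ) = (0.6289 − 0.2481)/(1 − 0.2481) = 0.506

0.506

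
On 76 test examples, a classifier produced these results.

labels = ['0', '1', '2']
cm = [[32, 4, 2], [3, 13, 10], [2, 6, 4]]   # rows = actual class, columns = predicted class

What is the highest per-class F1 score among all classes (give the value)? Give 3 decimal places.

Per-class F1 score (2·TP/(2·TP+FP+FN)):
  0: TP=32, FP=3+2=5, FN=4+2=6 → 64/75 = 0.8533
  1: TP=13, FP=4+6=10, FN=3+10=13 → 26/49 = 0.5306
  2: TP=4, FP=2+10=12, FN=2+6=8 → 8/28 = 0.2857
Highest is class '0' with F1 score = 0.853.

0.853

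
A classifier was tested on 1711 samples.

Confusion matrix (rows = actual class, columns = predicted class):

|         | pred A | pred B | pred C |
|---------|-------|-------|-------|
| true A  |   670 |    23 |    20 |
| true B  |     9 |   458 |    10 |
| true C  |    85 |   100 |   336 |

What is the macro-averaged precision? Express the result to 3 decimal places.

0.861

Per-class precision (TP/(TP+FP)):
  A: TP=670, FP=9+85=94 → 670/764 = 0.8770
  B: TP=458, FP=23+100=123 → 458/581 = 0.7883
  C: TP=336, FP=20+10=30 → 336/366 = 0.9180
Macro-precision = mean = (0.8770 + 0.7883 + 0.9180) / 3 = 0.861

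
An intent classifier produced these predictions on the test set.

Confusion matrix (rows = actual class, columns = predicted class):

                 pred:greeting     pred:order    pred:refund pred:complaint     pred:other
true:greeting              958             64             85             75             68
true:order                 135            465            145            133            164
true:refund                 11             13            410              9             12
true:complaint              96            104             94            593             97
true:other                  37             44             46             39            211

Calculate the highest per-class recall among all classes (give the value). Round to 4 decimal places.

Per-class recall (TP/(TP+FN)):
  greeting: TP=958, FN=64+85+75+68=292 → 958/1250 = 0.76640
  order: TP=465, FN=135+145+133+164=577 → 465/1042 = 0.44626
  refund: TP=410, FN=11+13+9+12=45 → 410/455 = 0.90110
  complaint: TP=593, FN=96+104+94+97=391 → 593/984 = 0.60264
  other: TP=211, FN=37+44+46+39=166 → 211/377 = 0.55968
Highest is class 'refund' with recall = 0.9011.

0.9011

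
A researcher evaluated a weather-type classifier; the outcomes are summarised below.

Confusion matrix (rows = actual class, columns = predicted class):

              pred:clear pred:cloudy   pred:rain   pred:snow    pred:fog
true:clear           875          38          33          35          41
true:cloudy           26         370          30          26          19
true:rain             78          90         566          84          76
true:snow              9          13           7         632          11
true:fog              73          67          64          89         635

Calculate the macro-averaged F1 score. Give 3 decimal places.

0.764

Per-class F1 score (2·TP/(2·TP+FP+FN)):
  clear: TP=875, FP=26+78+9+73=186, FN=38+33+35+41=147 → 1750/2083 = 0.8401
  cloudy: TP=370, FP=38+90+13+67=208, FN=26+30+26+19=101 → 740/1049 = 0.7054
  rain: TP=566, FP=33+30+7+64=134, FN=78+90+84+76=328 → 1132/1594 = 0.7102
  snow: TP=632, FP=35+26+84+89=234, FN=9+13+7+11=40 → 1264/1538 = 0.8218
  fog: TP=635, FP=41+19+76+11=147, FN=73+67+64+89=293 → 1270/1710 = 0.7427
Macro-F1 score = mean = (0.8401 + 0.7054 + 0.7102 + 0.8218 + 0.7427) / 5 = 0.764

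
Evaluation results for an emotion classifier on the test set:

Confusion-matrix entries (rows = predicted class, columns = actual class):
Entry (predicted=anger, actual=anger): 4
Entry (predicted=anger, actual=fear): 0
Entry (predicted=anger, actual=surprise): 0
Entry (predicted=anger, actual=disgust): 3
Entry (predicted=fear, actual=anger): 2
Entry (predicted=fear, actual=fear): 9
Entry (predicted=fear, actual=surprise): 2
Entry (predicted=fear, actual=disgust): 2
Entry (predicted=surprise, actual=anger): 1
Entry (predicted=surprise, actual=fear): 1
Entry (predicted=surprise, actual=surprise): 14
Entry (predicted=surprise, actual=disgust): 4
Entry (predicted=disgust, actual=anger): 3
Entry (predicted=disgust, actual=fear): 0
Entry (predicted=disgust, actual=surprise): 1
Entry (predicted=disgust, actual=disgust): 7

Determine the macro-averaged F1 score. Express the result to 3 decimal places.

0.616

Per-class F1 score (2·TP/(2·TP+FP+FN)):
  anger: TP=4, FP=0+0+3=3, FN=2+1+3=6 → 8/17 = 0.4706
  fear: TP=9, FP=2+2+2=6, FN=0+1+0=1 → 18/25 = 0.7200
  surprise: TP=14, FP=1+1+4=6, FN=0+2+1=3 → 28/37 = 0.7568
  disgust: TP=7, FP=3+0+1=4, FN=3+2+4=9 → 14/27 = 0.5185
Macro-F1 score = mean = (0.4706 + 0.7200 + 0.7568 + 0.5185) / 4 = 0.616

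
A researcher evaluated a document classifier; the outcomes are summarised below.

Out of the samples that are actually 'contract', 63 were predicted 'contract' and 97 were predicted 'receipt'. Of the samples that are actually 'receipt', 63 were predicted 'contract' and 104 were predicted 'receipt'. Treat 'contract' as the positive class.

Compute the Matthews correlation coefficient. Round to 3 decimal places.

0.017

MCC = (TP·TN − FP·FN) / √((TP+FP)(TP+FN)(TN+FP)(TN+FN))
Numerator = 63·104 − 63·97 = 441
Denominator = √(126·160·167·201) = √676710720 = 26013.6641
MCC = 441 / 26013.6641 = 0.017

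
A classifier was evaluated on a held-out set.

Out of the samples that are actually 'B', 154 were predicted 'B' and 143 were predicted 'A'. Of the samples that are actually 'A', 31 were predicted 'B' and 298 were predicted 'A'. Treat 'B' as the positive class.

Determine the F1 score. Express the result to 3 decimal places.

0.639

Precision = TP/(TP+FP) = 154/185 = 0.8324
Recall = TP/(TP+FN) = 154/297 = 0.5185
F1 = 2·TP/(2·TP+FP+FN) = 308/482 = 0.639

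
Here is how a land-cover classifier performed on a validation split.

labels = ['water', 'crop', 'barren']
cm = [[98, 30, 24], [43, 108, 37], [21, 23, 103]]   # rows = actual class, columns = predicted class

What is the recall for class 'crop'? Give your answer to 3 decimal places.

0.574

Take TP from the diagonal, FP from the rest of the 'crop' prediction marginal, FN from the rest of the 'crop' actual marginal.
recall = TP/(TP+FN).
crop: TP=108, FN=43+37=80 → 108/188 = 0.5745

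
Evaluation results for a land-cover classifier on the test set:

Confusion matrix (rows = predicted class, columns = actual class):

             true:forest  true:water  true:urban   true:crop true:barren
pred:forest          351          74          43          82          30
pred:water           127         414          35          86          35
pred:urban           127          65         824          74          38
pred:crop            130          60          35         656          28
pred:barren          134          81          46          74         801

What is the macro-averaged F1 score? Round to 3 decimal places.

Per-class F1 score (2·TP/(2·TP+FP+FN)):
  forest: TP=351, FP=74+43+82+30=229, FN=127+127+130+134=518 → 702/1449 = 0.4845
  water: TP=414, FP=127+35+86+35=283, FN=74+65+60+81=280 → 828/1391 = 0.5953
  urban: TP=824, FP=127+65+74+38=304, FN=43+35+35+46=159 → 1648/2111 = 0.7807
  crop: TP=656, FP=130+60+35+28=253, FN=82+86+74+74=316 → 1312/1881 = 0.6975
  barren: TP=801, FP=134+81+46+74=335, FN=30+35+38+28=131 → 1602/2068 = 0.7747
Macro-F1 score = mean = (0.4845 + 0.5953 + 0.7807 + 0.6975 + 0.7747) / 5 = 0.667

0.667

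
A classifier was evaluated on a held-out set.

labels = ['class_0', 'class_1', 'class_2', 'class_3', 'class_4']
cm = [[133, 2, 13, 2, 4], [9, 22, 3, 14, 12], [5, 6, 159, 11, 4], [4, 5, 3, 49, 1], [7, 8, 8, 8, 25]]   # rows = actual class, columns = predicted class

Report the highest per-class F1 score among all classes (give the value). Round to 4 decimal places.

0.8571

Per-class F1 score (2·TP/(2·TP+FP+FN)):
  class_0: TP=133, FP=9+5+4+7=25, FN=2+13+2+4=21 → 266/312 = 0.85256
  class_1: TP=22, FP=2+6+5+8=21, FN=9+3+14+12=38 → 44/103 = 0.42718
  class_2: TP=159, FP=13+3+3+8=27, FN=5+6+11+4=26 → 318/371 = 0.85714
  class_3: TP=49, FP=2+14+11+8=35, FN=4+5+3+1=13 → 98/146 = 0.67123
  class_4: TP=25, FP=4+12+4+1=21, FN=7+8+8+8=31 → 50/102 = 0.49020
Highest is class 'class_2' with F1 score = 0.8571.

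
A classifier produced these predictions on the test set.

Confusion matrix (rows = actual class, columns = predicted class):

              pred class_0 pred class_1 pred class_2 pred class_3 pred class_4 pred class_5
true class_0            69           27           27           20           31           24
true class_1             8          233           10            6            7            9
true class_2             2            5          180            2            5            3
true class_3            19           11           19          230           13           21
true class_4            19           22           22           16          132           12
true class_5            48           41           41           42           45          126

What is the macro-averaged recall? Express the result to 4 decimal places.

Per-class recall (TP/(TP+FN)):
  class_0: TP=69, FN=27+27+20+31+24=129 → 69/198 = 0.34848
  class_1: TP=233, FN=8+10+6+7+9=40 → 233/273 = 0.85348
  class_2: TP=180, FN=2+5+2+5+3=17 → 180/197 = 0.91371
  class_3: TP=230, FN=19+11+19+13+21=83 → 230/313 = 0.73482
  class_4: TP=132, FN=19+22+22+16+12=91 → 132/223 = 0.59193
  class_5: TP=126, FN=48+41+41+42+45=217 → 126/343 = 0.36735
Macro-recall = mean = (0.34848 + 0.85348 + 0.91371 + 0.73482 + 0.59193 + 0.36735) / 6 = 0.6350

0.6350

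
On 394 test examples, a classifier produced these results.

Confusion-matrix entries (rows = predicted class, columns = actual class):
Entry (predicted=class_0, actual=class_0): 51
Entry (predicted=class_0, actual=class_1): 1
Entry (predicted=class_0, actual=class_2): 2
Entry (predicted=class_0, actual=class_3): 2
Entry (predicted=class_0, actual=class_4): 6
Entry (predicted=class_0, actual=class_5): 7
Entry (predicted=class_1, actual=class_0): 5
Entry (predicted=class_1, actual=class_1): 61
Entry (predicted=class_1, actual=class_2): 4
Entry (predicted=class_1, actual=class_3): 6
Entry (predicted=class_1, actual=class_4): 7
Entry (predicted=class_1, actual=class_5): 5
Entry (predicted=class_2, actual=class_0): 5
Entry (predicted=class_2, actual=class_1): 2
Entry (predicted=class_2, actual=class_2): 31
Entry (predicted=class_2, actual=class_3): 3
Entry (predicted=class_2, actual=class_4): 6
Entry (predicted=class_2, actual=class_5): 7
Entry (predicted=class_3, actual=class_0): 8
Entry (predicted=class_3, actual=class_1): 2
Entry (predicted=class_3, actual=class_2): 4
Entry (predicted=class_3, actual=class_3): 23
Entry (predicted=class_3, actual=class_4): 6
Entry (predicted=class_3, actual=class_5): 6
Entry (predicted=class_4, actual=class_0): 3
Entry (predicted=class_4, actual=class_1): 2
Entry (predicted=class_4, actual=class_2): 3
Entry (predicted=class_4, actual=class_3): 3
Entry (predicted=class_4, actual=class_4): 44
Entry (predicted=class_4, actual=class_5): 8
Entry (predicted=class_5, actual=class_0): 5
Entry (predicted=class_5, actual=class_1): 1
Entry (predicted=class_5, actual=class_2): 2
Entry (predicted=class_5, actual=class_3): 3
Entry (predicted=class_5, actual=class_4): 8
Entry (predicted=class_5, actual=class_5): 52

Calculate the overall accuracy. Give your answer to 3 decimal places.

Accuracy = trace / total = (51+61+31+23+44+52=262) / 394 = 262/394 = 0.665

0.665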